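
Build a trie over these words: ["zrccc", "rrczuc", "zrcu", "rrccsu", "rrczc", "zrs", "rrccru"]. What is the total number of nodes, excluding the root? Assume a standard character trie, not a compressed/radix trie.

Trie structure (* marks end of a word):
(root)
├─ r
│  └─ r
│     └─ c
│        ├─ c
│        │  ├─ r
│        │  │  └─ u *
│        │  └─ s
│        │     └─ u *
│        └─ z
│           ├─ c *
│           └─ u
│              └─ c *
└─ z
   └─ r
      ├─ c
      │  ├─ c
      │  │  └─ c *
      │  └─ u *
      └─ s *
Counting every labelled node above: 19.

19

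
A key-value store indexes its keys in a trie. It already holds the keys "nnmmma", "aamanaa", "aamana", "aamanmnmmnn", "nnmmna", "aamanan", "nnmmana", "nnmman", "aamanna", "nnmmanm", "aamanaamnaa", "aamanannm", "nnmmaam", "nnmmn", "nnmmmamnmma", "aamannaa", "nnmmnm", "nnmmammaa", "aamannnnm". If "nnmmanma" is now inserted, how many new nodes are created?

1

The longest prefix of "nnmmanma" already in the trie is "nnmmanm" (length 7).
Each of the 1 remaining characters creates one node.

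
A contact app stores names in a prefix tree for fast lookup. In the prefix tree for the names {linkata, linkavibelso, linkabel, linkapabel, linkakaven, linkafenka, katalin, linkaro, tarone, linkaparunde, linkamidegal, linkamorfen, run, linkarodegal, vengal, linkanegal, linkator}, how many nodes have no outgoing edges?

16

Leaves are exactly the stored words that no other stored word extends.
Those words: "katalin", "linkabel", "linkafenka", "linkakaven", "linkamidegal", "linkamorfen", "linkanegal", "linkapabel", "linkaparunde", "linkarodegal", "linkata", "linkator", "linkavibelso", "run", "tarone", "vengal"
Leaf count: 16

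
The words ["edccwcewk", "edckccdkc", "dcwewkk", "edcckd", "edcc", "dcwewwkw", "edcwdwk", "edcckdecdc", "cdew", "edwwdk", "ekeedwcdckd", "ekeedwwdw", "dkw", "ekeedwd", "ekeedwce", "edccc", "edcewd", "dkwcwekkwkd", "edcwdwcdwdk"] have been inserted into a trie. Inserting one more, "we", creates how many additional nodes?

No existing word starts with "w", so every character of "we" needs a new node.
2 − 0 = 2 new nodes.

2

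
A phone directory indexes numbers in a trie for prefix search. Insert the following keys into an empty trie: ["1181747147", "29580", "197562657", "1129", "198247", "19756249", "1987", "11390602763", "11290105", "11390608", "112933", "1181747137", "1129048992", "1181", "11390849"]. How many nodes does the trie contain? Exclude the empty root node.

Count nodes per top-level branch (shared prefixes stored once):
  '1'-branch (1129, 11290105, 1129048992, 112933, 11390602763, 11390608, 11390849, 1181, 1181747137, 1181747147, 19756249, 197562657, 198247, 1987): 53 nodes
  '2'-branch (29580): 5 nodes
Sum: 58

58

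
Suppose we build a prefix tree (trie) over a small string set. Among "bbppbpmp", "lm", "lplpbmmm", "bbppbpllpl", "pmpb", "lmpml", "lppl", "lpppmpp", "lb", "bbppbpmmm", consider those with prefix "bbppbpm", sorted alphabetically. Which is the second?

bbppbpmp

DFS of the "bbppbpm" subtree visits, in order: "bbppbpmmm", "bbppbpmp"
Position 2: bbppbpmp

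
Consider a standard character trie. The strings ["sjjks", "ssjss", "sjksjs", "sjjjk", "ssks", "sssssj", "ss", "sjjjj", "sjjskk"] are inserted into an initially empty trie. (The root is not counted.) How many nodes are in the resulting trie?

Trace insertions, counting only characters that open a new branch:
  "sjjks" → 5 new (s, j, j, k, s)
  "ssjss" → prefix "s" already present; 4 new (s, j, s, s)
  "sjksjs" → prefix "sj" already present; 4 new (k, s, j, s)
  "sjjjk" → prefix "sjj" already present; 2 new (j, k)
  "ssks" → prefix "ss" already present; 2 new (k, s)
  "sssssj" → prefix "ss" already present; 4 new (s, s, s, j)
  "ss" → prefix "ss" already present; 0 new (none)
  "sjjjj" → prefix "sjjj" already present; 1 new (j)
  "sjjskk" → prefix "sjj" already present; 3 new (s, k, k)
Total nodes = 5 + 4 + 4 + 2 + 2 + 4 + 0 + 1 + 3 = 25

25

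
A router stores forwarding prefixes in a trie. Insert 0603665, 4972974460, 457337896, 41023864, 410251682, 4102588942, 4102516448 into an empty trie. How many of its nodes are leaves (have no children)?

7

A leaf is a node with no children — equivalently, the end of a word that is not a proper prefix of any other stored word.
Those words: "0603665", "41023864", "4102516448", "410251682", "4102588942", "457337896", "4972974460"
Leaf count: 7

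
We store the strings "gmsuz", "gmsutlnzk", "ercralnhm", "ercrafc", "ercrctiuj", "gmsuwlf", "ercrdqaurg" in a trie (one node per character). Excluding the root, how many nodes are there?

Trace insertions, counting only characters that open a new branch:
  "gmsuz" → 5 new (g, m, s, u, z)
  "gmsutlnzk" → prefix "gmsu" already present; 5 new (t, l, n, z, k)
  "ercralnhm" → 9 new (e, r, c, r, a, l, n, h, m)
  "ercrafc" → prefix "ercra" already present; 2 new (f, c)
  "ercrctiuj" → prefix "ercr" already present; 5 new (c, t, i, u, j)
  "gmsuwlf" → prefix "gmsu" already present; 3 new (w, l, f)
  "ercrdqaurg" → prefix "ercr" already present; 6 new (d, q, a, u, r, g)
Total nodes = 5 + 5 + 9 + 2 + 5 + 3 + 6 = 35

35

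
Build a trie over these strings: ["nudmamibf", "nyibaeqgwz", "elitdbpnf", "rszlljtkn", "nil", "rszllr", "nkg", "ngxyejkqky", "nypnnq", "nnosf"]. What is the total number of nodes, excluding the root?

58

For each word, the new-node count is its length minus the longest prefix already in the trie:
  "nudmamibf" → 9 new (n, u, d, m, a, m, i, b, f)
  "nyibaeqgwz" → prefix "n" already present; 9 new (y, i, b, a, e, q, g, w, z)
  "elitdbpnf" → 9 new (e, l, i, t, d, b, p, n, f)
  "rszlljtkn" → 9 new (r, s, z, l, l, j, t, k, n)
  "nil" → prefix "n" already present; 2 new (i, l)
  "rszllr" → prefix "rszll" already present; 1 new (r)
  "nkg" → prefix "n" already present; 2 new (k, g)
  "ngxyejkqky" → prefix "n" already present; 9 new (g, x, y, e, j, k, q, k, y)
  "nypnnq" → prefix "ny" already present; 4 new (p, n, n, q)
  "nnosf" → prefix "n" already present; 4 new (n, o, s, f)
Total nodes = 9 + 9 + 9 + 9 + 2 + 1 + 2 + 9 + 4 + 4 = 58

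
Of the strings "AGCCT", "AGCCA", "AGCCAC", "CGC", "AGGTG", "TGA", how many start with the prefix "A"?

4

Filter for entries beginning with "A":
Words under "A": AGCCA, AGCCAC, AGCCT, AGGTG
Count: 4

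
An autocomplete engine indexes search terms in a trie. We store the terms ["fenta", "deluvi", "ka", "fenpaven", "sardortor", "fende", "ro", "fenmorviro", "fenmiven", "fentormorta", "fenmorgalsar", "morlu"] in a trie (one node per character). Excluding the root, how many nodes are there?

60

Trace insertions, counting only characters that open a new branch:
  "fenta" → 5 new (f, e, n, t, a)
  "deluvi" → 6 new (d, e, l, u, v, i)
  "ka" → 2 new (k, a)
  "fenpaven" → prefix "fen" already present; 5 new (p, a, v, e, n)
  "sardortor" → 9 new (s, a, r, d, o, r, t, o, r)
  "fende" → prefix "fen" already present; 2 new (d, e)
  "ro" → 2 new (r, o)
  "fenmorviro" → prefix "fen" already present; 7 new (m, o, r, v, i, r, o)
  "fenmiven" → prefix "fenm" already present; 4 new (i, v, e, n)
  "fentormorta" → prefix "fent" already present; 7 new (o, r, m, o, r, t, a)
  "fenmorgalsar" → prefix "fenmor" already present; 6 new (g, a, l, s, a, r)
  "morlu" → 5 new (m, o, r, l, u)
Total nodes = 5 + 6 + 2 + 5 + 9 + 2 + 2 + 7 + 4 + 7 + 6 + 5 = 60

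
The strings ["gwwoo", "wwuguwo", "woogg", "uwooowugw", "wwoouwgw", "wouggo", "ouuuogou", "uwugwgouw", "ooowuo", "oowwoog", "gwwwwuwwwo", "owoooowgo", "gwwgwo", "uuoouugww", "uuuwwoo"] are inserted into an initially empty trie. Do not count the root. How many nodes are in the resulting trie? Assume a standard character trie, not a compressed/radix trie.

91

Count nodes per top-level branch (shared prefixes stored once):
  'g'-branch (gwwgwo, gwwoo, gwwwwuwwwo): 15 nodes
  'o'-branch (ooowuo, oowwoog, ouuuogou, owoooowgo): 26 nodes
  'u'-branch (uuoouugww, uuuwwoo, uwooowugw, uwugwgouw): 29 nodes
  'w'-branch (woogg, wouggo, wwoouwgw, wwuguwo): 21 nodes
Sum: 91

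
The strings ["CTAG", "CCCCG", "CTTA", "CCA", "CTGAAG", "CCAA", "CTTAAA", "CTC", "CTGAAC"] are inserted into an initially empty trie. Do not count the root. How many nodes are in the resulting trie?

Trace insertions, counting only characters that open a new branch:
  "CTAG" → 4 new (C, T, A, G)
  "CCCCG" → prefix "C" already present; 4 new (C, C, C, G)
  "CTTA" → prefix "CT" already present; 2 new (T, A)
  "CCA" → prefix "CC" already present; 1 new (A)
  "CTGAAG" → prefix "CT" already present; 4 new (G, A, A, G)
  "CCAA" → prefix "CCA" already present; 1 new (A)
  "CTTAAA" → prefix "CTTA" already present; 2 new (A, A)
  "CTC" → prefix "CT" already present; 1 new (C)
  "CTGAAC" → prefix "CTGAA" already present; 1 new (C)
Total nodes = 4 + 4 + 2 + 1 + 4 + 1 + 2 + 1 + 1 = 20

20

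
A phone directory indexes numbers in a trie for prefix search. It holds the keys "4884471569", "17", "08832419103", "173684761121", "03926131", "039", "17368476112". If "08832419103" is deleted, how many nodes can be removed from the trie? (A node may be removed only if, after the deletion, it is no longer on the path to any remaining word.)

A node on "08832419103"'s path can go only if nothing else ends at it or branches off below it.
The suffix "8832419103" (10 nodes) is used only by "08832419103"; the node for "0" still has the child "3", so pruning stops there.
Nodes removed: 10

10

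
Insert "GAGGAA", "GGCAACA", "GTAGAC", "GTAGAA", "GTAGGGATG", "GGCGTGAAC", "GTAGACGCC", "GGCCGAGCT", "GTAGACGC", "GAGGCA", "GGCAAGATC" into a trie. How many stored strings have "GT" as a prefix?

5

Filter for entries beginning with "GT":
Words under "GT": GTAGAA, GTAGAC, GTAGACGC, GTAGACGCC, GTAGGGATG
Count: 5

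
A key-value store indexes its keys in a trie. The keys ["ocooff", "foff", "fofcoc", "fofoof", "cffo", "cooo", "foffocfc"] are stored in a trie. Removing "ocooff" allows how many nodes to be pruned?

After clearing the end-marker at "ocooff", prune upward until reaching a node still needed by another word.
No other word shares any prefix with "ocooff", so all 6 of its nodes go.
Nodes removed: 6

6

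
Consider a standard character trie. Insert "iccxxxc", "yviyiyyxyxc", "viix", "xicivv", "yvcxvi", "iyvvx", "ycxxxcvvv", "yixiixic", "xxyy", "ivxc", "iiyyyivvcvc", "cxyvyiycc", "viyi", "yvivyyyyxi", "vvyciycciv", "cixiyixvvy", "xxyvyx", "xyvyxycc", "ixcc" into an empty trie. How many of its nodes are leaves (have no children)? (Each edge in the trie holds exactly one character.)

A leaf is a node with no children — equivalently, the end of a word that is not a proper prefix of any other stored word.
Those words: "cixiyixvvy", "cxyvyiycc", "iccxxxc", "iiyyyivvcvc", "ivxc", "ixcc", "iyvvx", "viix", "viyi", "vvyciycciv", "xicivv", "xxyvyx", "xxyy", "xyvyxycc", "ycxxxcvvv", "yixiixic", "yvcxvi", "yvivyyyyxi", "yviyiyyxyxc"
Leaf count: 19

19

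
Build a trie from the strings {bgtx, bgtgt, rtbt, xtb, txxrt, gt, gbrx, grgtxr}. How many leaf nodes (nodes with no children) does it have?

Leaves are exactly the stored words that no other stored word extends.
Those words: "bgtgt", "bgtx", "gbrx", "grgtxr", "gt", "rtbt", "txxrt", "xtb"
Leaf count: 8

8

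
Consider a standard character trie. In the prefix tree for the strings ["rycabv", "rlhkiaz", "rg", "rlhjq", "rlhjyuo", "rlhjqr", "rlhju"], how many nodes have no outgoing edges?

A leaf is a node with no children — equivalently, the end of a word that is not a proper prefix of any other stored word.
Those words: "rg", "rlhjqr", "rlhju", "rlhjyuo", "rlhkiaz", "rycabv"
Leaf count: 6

6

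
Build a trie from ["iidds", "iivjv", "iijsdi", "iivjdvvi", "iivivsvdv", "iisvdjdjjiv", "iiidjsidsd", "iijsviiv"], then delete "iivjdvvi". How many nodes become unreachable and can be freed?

4

After clearing the end-marker at "iivjdvvi", prune upward until reaching a node still needed by another word.
The suffix "dvvi" (4 nodes) is used only by "iivjdvvi"; the node for "iivj" still has the child "v", so pruning stops there.
Nodes removed: 4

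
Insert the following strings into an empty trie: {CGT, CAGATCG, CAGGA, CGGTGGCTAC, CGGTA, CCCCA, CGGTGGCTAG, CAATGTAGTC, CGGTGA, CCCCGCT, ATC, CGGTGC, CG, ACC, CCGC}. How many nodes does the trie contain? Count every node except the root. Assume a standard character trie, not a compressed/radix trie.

Count nodes per top-level branch (shared prefixes stored once):
  'A'-branch (ACC, ATC): 5 nodes
  'C'-branch (CAATGTAGTC, CAGATCG, CAGGA, CCCCA, CCCCGCT, CCGC, CG, CGGTA, CGGTGA, CGGTGC, CGGTGGCTAC, CGGTGGCTAG, CGT): 40 nodes
Sum: 45

45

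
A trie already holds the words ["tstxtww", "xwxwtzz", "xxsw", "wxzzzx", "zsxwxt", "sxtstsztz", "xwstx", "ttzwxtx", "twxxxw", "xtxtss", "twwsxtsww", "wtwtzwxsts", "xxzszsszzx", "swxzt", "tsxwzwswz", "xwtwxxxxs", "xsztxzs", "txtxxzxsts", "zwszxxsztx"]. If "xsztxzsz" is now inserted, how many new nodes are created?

1

The longest prefix of "xsztxzsz" already in the trie is "xsztxzs" (length 7).
New nodes needed: |"xsztxzsz"| − 7 = 8 − 7 = 1.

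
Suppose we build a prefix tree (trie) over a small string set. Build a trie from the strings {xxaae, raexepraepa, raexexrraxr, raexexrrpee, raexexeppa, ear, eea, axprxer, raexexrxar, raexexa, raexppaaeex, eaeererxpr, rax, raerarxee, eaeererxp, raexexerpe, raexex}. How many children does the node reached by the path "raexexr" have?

2

The children of the "raexexr" node are the distinct next characters among strings starting with "raexexr".
Characters that immediately follow "raexexr" among the stored strings: {r, x}.
That node has 2 child edges.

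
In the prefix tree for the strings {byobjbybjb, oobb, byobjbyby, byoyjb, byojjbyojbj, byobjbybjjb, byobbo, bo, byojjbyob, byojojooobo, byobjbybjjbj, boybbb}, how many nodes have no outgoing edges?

Leaves are exactly the stored words that no other stored word extends.
Those words: "boybbb", "byobbo", "byobjbybjb", "byobjbybjjbj", "byobjbyby", "byojjbyob", "byojjbyojbj", "byojojooobo", "byoyjb", "oobb"
Leaf count: 10

10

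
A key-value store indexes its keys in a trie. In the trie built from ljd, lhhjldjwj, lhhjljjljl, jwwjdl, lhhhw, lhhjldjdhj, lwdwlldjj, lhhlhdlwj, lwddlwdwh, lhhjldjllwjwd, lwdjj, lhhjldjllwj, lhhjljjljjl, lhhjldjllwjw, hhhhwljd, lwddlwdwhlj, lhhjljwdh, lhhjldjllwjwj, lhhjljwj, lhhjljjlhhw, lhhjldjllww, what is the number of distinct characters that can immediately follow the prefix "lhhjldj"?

The children of the "lhhjldj" node are the distinct next characters among strings starting with "lhhjldj".
Distinct next characters after "lhhjldj": d, l, w.
That node has 3 child edges.

3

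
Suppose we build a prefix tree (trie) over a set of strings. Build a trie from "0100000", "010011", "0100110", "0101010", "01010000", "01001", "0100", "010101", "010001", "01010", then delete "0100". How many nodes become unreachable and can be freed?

0

Walk "0100" from the leaf back toward the root, removing each node that no remaining word uses.
Every node on "0100" is still needed (e.g. by "0100000"), so nothing is freed.
Nodes removed: 0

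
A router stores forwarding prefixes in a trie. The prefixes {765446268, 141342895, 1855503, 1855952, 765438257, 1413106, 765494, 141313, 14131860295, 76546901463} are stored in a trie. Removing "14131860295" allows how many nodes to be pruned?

A node on "14131860295"'s path can go only if nothing else ends at it or branches off below it.
The suffix "860295" (6 nodes) is used only by "14131860295"; the node for "14131" still has the child "0", so pruning stops there.
Nodes removed: 6

6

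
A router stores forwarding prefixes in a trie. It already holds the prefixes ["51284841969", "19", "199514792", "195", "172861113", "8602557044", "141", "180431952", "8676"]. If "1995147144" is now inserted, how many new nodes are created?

"1995147" is already a path in the trie; the remaining "144" must be added.
Each of the 3 remaining characters creates one node.

3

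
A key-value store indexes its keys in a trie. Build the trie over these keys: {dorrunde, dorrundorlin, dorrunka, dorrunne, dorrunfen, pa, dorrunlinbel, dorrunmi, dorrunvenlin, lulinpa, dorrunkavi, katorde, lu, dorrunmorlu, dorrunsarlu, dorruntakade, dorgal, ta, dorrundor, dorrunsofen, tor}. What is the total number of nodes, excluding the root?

For each word, the new-node count is its length minus the longest prefix already in the trie:
  "dorrunde" → 8 new (d, o, r, r, u, n, d, e)
  "dorrundorlin" → prefix "dorrund" already present; 5 new (o, r, l, i, n)
  "dorrunka" → prefix "dorrun" already present; 2 new (k, a)
  "dorrunne" → prefix "dorrun" already present; 2 new (n, e)
  "dorrunfen" → prefix "dorrun" already present; 3 new (f, e, n)
  "pa" → 2 new (p, a)
  "dorrunlinbel" → prefix "dorrun" already present; 6 new (l, i, n, b, e, l)
  "dorrunmi" → prefix "dorrun" already present; 2 new (m, i)
  "dorrunvenlin" → prefix "dorrun" already present; 6 new (v, e, n, l, i, n)
  "lulinpa" → 7 new (l, u, l, i, n, p, a)
  "dorrunkavi" → prefix "dorrunka" already present; 2 new (v, i)
  "katorde" → 7 new (k, a, t, o, r, d, e)
  "lu" → prefix "lu" already present; 0 new (none)
  "dorrunmorlu" → prefix "dorrunm" already present; 4 new (o, r, l, u)
  "dorrunsarlu" → prefix "dorrun" already present; 5 new (s, a, r, l, u)
  "dorruntakade" → prefix "dorrun" already present; 6 new (t, a, k, a, d, e)
  "dorgal" → prefix "dor" already present; 3 new (g, a, l)
  "ta" → 2 new (t, a)
  "dorrundor" → prefix "dorrundor" already present; 0 new (none)
  "dorrunsofen" → prefix "dorruns" already present; 4 new (o, f, e, n)
  "tor" → prefix "t" already present; 2 new (o, r)
Total nodes = 8 + 5 + 2 + 2 + 3 + 2 + 6 + 2 + 6 + 7 + 2 + 7 + 0 + 4 + 5 + 6 + 3 + 2 + 0 + 4 + 2 = 78

78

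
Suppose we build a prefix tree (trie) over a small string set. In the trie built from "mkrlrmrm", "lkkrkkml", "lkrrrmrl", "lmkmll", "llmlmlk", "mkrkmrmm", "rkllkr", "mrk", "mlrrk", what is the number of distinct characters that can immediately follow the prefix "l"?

The children of the "l" node are the distinct next characters among strings starting with "l".
Distinct next characters after "l": k, l, m.
That node has 3 child edges.

3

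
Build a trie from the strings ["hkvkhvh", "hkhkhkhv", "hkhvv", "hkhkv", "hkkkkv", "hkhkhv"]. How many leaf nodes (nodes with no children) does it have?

6

A leaf is a node with no children — equivalently, the end of a word that is not a proper prefix of any other stored word.
Those words: "hkhkhkhv", "hkhkhv", "hkhkv", "hkhvv", "hkkkkv", "hkvkhvh"
Leaf count: 6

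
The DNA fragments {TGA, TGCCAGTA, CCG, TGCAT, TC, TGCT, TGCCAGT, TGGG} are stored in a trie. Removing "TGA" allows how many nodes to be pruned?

1

A node on "TGA"'s path can go only if nothing else ends at it or branches off below it.
The suffix "A" (1 node) is used only by "TGA"; the node for "TG" still has the child "C", so pruning stops there.
Nodes removed: 1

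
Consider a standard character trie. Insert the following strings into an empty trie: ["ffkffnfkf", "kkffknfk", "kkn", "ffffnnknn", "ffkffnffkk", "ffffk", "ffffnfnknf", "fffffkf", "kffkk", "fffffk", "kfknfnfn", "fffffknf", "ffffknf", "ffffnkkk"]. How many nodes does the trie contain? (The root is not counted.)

Trace insertions, counting only characters that open a new branch:
  "ffkffnfkf" → 9 new (f, f, k, f, f, n, f, k, f)
  "kkffknfk" → 8 new (k, k, f, f, k, n, f, k)
  "kkn" → prefix "kk" already present; 1 new (n)
  "ffffnnknn" → prefix "ff" already present; 7 new (f, f, n, n, k, n, n)
  "ffkffnffkk" → prefix "ffkffnf" already present; 3 new (f, k, k)
  "ffffk" → prefix "ffff" already present; 1 new (k)
  "ffffnfnknf" → prefix "ffffn" already present; 5 new (f, n, k, n, f)
  "fffffkf" → prefix "ffff" already present; 3 new (f, k, f)
  "kffkk" → prefix "k" already present; 4 new (f, f, k, k)
  "fffffk" → prefix "fffffk" already present; 0 new (none)
  "kfknfnfn" → prefix "kf" already present; 6 new (k, n, f, n, f, n)
  "fffffknf" → prefix "fffffk" already present; 2 new (n, f)
  "ffffknf" → prefix "ffffk" already present; 2 new (n, f)
  "ffffnkkk" → prefix "ffffn" already present; 3 new (k, k, k)
Total nodes = 9 + 8 + 1 + 7 + 3 + 1 + 5 + 3 + 4 + 0 + 6 + 2 + 2 + 3 = 54

54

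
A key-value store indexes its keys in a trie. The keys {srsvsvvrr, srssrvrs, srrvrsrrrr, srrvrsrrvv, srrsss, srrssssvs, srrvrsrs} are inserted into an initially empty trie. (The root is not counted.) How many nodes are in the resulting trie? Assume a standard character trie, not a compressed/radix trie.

Count nodes per top-level branch (shared prefixes stored once):
  's'-branch (srrsss, srrssssvs, srrvrsrrrr, srrvrsrrvv, srrvrsrs, srssrvrs, srsvsvvrr): 31 nodes
Sum: 31

31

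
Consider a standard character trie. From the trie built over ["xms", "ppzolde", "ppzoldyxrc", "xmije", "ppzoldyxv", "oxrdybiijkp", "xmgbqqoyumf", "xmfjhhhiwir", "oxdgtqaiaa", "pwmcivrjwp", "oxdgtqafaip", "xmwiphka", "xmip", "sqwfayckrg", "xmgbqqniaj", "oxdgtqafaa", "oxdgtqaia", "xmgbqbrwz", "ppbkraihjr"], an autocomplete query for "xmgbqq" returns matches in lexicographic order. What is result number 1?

Words with prefix "xmgbqq", in lexicographic order: "xmgbqqniaj", "xmgbqqoyumf"
The 1st is xmgbqqniaj.

xmgbqqniaj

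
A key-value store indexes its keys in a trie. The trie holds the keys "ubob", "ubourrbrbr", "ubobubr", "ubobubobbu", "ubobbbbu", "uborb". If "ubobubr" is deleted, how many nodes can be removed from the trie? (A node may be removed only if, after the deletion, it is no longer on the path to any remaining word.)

A node on "ubobubr"'s path can go only if nothing else ends at it or branches off below it.
The suffix "r" (1 node) is used only by "ubobubr"; the node for "ubobub" still has the child "o", so pruning stops there.
Nodes removed: 1

1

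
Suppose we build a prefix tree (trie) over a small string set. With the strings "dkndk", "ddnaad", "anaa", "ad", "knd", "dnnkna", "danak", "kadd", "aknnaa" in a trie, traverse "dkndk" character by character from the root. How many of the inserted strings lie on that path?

1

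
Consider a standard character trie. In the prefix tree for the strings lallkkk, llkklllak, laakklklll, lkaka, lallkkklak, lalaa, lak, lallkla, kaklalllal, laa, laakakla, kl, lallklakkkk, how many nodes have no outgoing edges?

Leaves are exactly the stored words that no other stored word extends.
Those words: "kaklalllal", "kl", "laakakla", "laakklklll", "lak", "lalaa", "lallkkklak", "lallklakkkk", "lkaka", "llkklllak"
Leaf count: 10

10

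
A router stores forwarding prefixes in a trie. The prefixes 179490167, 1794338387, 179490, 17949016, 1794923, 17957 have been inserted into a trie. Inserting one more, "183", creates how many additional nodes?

The longest prefix of "183" already in the trie is "1" (length 1).
Each of the 2 remaining characters creates one node.

2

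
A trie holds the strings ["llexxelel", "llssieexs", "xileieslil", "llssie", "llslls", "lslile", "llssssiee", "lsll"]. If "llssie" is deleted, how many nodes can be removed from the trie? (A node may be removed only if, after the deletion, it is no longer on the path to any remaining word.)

A node on "llssie"'s path can go only if nothing else ends at it or branches off below it.
Every node on "llssie" is still needed (e.g. by "llssieexs"), so nothing is freed.
Nodes removed: 0

0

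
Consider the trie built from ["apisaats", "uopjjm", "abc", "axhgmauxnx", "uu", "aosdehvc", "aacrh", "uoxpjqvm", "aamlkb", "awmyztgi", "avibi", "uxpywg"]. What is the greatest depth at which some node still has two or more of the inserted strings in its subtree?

2

Look for the deepest trie node that still has at least two words in its subtree.
e.g. "aacrh" and "aamlkb" share the prefix "aa" of length 2; no pair shares a longer one.
Longest shared-prefix length: 2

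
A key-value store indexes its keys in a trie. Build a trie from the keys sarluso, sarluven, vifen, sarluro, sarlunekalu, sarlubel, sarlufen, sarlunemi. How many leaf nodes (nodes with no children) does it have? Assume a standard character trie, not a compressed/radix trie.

8

Leaves are exactly the stored words that no other stored word extends.
Those words: "sarlubel", "sarlufen", "sarlunekalu", "sarlunemi", "sarluro", "sarluso", "sarluven", "vifen"
Leaf count: 8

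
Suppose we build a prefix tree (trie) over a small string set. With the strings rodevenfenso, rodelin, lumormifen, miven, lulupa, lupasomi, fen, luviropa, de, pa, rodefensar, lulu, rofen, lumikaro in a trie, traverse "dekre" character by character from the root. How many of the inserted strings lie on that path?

Walk "dekre" from the root; an end-of-word marker is hit whenever a stored word is a prefix of "dekre".
Prefixes of the query that are stored words: "de"
Count: 1

1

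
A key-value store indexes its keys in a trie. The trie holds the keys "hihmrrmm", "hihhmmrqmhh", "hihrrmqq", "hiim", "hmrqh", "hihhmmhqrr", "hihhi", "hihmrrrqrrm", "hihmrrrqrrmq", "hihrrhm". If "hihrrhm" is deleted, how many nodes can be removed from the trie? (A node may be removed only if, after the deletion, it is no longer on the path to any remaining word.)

Walk "hihrrhm" from the leaf back toward the root, removing each node that no remaining word uses.
The suffix "hm" (2 nodes) is used only by "hihrrhm"; the node for "hihrr" still has the child "m", so pruning stops there.
Nodes removed: 2

2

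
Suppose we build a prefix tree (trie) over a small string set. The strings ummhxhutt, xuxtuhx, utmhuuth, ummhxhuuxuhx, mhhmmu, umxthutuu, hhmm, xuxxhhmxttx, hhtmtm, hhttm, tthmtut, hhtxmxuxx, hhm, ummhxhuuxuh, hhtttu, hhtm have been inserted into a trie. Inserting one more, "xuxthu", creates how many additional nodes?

2

"xuxt" is already a path in the trie; the remaining "hu" must be added.
Each of the 2 remaining characters creates one node.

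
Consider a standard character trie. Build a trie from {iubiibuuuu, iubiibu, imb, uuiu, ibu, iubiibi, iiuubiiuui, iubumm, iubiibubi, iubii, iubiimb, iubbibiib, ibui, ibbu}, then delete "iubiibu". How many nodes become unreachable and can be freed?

0

After clearing the end-marker at "iubiibu", prune upward until reaching a node still needed by another word.
Every node on "iubiibu" is still needed (e.g. by "iubiibuuuu"), so nothing is freed.
Nodes removed: 0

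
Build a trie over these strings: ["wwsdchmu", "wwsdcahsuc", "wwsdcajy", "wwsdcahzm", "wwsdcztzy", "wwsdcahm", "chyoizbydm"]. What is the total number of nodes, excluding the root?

32

Trace insertions, counting only characters that open a new branch:
  "wwsdchmu" → 8 new (w, w, s, d, c, h, m, u)
  "wwsdcahsuc" → prefix "wwsdc" already present; 5 new (a, h, s, u, c)
  "wwsdcajy" → prefix "wwsdca" already present; 2 new (j, y)
  "wwsdcahzm" → prefix "wwsdcah" already present; 2 new (z, m)
  "wwsdcztzy" → prefix "wwsdc" already present; 4 new (z, t, z, y)
  "wwsdcahm" → prefix "wwsdcah" already present; 1 new (m)
  "chyoizbydm" → 10 new (c, h, y, o, i, z, b, y, d, m)
Total nodes = 8 + 5 + 2 + 2 + 4 + 1 + 10 = 32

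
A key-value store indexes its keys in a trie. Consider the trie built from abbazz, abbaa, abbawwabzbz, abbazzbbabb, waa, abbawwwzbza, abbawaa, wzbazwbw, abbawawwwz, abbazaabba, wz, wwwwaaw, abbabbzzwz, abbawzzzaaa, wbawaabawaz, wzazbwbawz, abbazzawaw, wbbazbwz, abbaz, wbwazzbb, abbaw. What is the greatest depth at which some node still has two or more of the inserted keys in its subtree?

Equivalently: take the maximum, over all pairs, of their longest common prefix length.
e.g. "abbawaa" and "abbawawwwz" share the prefix "abbawa" of length 6; no pair shares a longer one.
Longest shared-prefix length: 6

6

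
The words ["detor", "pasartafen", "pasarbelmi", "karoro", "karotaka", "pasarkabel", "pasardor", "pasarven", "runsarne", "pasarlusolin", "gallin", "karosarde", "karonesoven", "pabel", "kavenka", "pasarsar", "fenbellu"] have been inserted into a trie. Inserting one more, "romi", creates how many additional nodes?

3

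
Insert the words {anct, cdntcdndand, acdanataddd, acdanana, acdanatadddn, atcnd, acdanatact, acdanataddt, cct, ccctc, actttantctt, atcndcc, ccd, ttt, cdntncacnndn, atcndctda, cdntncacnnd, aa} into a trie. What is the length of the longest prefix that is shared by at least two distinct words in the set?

Equivalently: take the maximum, over all pairs, of their longest common prefix length.
e.g. "acdanataddd" and "acdanatadddn" share the prefix "acdanataddd" of length 11; no pair shares a longer one.
Longest shared-prefix length: 11

11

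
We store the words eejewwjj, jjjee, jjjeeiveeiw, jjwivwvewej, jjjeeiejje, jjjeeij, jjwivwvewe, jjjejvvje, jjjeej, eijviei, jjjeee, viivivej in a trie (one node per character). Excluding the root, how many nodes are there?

54

Trace insertions, counting only characters that open a new branch:
  "eejewwjj" → 8 new (e, e, j, e, w, w, j, j)
  "jjjee" → 5 new (j, j, j, e, e)
  "jjjeeiveeiw" → prefix "jjjee" already present; 6 new (i, v, e, e, i, w)
  "jjwivwvewej" → prefix "jj" already present; 9 new (w, i, v, w, v, e, w, e, j)
  "jjjeeiejje" → prefix "jjjeei" already present; 4 new (e, j, j, e)
  "jjjeeij" → prefix "jjjeei" already present; 1 new (j)
  "jjwivwvewe" → prefix "jjwivwvewe" already present; 0 new (none)
  "jjjejvvje" → prefix "jjje" already present; 5 new (j, v, v, j, e)
  "jjjeej" → prefix "jjjee" already present; 1 new (j)
  "eijviei" → prefix "e" already present; 6 new (i, j, v, i, e, i)
  "jjjeee" → prefix "jjjee" already present; 1 new (e)
  "viivivej" → 8 new (v, i, i, v, i, v, e, j)
Total nodes = 8 + 5 + 6 + 9 + 4 + 1 + 0 + 5 + 1 + 6 + 1 + 8 = 54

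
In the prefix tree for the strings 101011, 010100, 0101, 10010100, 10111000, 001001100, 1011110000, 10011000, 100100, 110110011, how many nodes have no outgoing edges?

Leaves are exactly the stored words that no other stored word extends.
Those words: "001001100", "010100", "100100", "10010100", "10011000", "101011", "10111000", "1011110000", "110110011"
Leaf count: 9

9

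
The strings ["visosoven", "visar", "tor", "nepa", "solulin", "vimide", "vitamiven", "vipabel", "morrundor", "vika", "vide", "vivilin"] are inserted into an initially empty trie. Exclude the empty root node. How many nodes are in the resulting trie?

For each word, the new-node count is its length minus the longest prefix already in the trie:
  "visosoven" → 9 new (v, i, s, o, s, o, v, e, n)
  "visar" → prefix "vis" already present; 2 new (a, r)
  "tor" → 3 new (t, o, r)
  "nepa" → 4 new (n, e, p, a)
  "solulin" → 7 new (s, o, l, u, l, i, n)
  "vimide" → prefix "vi" already present; 4 new (m, i, d, e)
  "vitamiven" → prefix "vi" already present; 7 new (t, a, m, i, v, e, n)
  "vipabel" → prefix "vi" already present; 5 new (p, a, b, e, l)
  "morrundor" → 9 new (m, o, r, r, u, n, d, o, r)
  "vika" → prefix "vi" already present; 2 new (k, a)
  "vide" → prefix "vi" already present; 2 new (d, e)
  "vivilin" → prefix "vi" already present; 5 new (v, i, l, i, n)
Total nodes = 9 + 2 + 3 + 4 + 7 + 4 + 7 + 5 + 9 + 2 + 2 + 5 = 59

59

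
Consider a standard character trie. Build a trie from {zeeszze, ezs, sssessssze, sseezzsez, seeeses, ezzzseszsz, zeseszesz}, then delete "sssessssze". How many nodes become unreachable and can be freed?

8

A node on "sssessssze"'s path can go only if nothing else ends at it or branches off below it.
The suffix "sessssze" (8 nodes) is used only by "sssessssze"; the node for "ss" still has the child "e", so pruning stops there.
Nodes removed: 8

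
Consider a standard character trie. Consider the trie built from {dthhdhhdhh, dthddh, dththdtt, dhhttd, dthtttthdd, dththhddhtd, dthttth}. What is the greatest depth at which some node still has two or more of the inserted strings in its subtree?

6

The deepest shared node is where two words last agree before diverging.
"dthttth" and "dthtttthdd" agree on "dthttt" (6 characters) before diverging; nothing deeper is shared.
Longest shared-prefix length: 6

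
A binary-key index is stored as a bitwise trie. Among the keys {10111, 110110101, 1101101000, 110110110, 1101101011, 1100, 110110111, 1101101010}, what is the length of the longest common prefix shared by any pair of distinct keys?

The deepest shared node is where two words last agree before diverging.
"110110101" and "1101101010" agree on "110110101" (9 characters) before diverging; nothing deeper is shared.
Longest shared-prefix length: 9

9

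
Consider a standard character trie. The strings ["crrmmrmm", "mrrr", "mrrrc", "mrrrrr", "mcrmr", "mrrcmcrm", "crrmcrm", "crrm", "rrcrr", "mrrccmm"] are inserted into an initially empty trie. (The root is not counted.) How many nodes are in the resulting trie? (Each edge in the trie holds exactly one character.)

35

Insert word by word; a character creates a node only if that edge doesn't already exist:
  "crrmmrmm" → 8 new (c, r, r, m, m, r, m, m)
  "mrrr" → 4 new (m, r, r, r)
  "mrrrc" → prefix "mrrr" already present; 1 new (c)
  "mrrrrr" → prefix "mrrr" already present; 2 new (r, r)
  "mcrmr" → prefix "m" already present; 4 new (c, r, m, r)
  "mrrcmcrm" → prefix "mrr" already present; 5 new (c, m, c, r, m)
  "crrmcrm" → prefix "crrm" already present; 3 new (c, r, m)
  "crrm" → prefix "crrm" already present; 0 new (none)
  "rrcrr" → 5 new (r, r, c, r, r)
  "mrrccmm" → prefix "mrrc" already present; 3 new (c, m, m)
Total nodes = 8 + 4 + 1 + 2 + 4 + 5 + 3 + 0 + 5 + 3 = 35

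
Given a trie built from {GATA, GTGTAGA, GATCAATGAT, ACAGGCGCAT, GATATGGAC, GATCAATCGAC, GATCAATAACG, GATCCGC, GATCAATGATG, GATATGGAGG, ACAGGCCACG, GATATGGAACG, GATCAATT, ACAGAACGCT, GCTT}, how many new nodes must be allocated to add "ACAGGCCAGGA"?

3

The longest prefix of "ACAGGCCAGGA" already in the trie is "ACAGGCCA" (length 8).
New nodes needed: |"ACAGGCCAGGA"| − 8 = 11 − 8 = 3.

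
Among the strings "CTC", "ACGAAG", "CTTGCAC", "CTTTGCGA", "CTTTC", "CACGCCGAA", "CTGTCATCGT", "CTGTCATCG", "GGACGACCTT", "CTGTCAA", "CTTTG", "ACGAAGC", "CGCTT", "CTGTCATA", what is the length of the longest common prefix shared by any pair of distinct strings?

Equivalently: take the maximum, over all pairs, of their longest common prefix length.
e.g. "CTGTCATCG" and "CTGTCATCGT" share the prefix "CTGTCATCG" of length 9; no pair shares a longer one.
Longest shared-prefix length: 9

9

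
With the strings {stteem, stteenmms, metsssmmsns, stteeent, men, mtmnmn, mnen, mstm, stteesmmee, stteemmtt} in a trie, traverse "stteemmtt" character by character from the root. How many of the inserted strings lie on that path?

Walk "stteemmtt" from the root; an end-of-word marker is hit whenever a stored word is a prefix of "stteemmtt".
Prefixes of the query that are stored words: "stteem", "stteemmtt"
Count: 2

2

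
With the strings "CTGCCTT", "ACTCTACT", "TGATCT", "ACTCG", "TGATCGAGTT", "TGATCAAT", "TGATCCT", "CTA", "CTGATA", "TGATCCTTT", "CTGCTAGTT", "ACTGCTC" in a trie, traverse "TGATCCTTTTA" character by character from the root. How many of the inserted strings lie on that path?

2

Check each prefix of "TGATCCTTTTA" against the stored set — each match is an end-marker on the path.
Prefixes of the query that are stored words: "TGATCCT", "TGATCCTTT"
Count: 2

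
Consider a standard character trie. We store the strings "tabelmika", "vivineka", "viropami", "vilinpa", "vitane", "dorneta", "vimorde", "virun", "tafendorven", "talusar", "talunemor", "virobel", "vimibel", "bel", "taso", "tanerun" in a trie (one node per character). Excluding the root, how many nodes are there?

82

Trace insertions, counting only characters that open a new branch:
  "tabelmika" → 9 new (t, a, b, e, l, m, i, k, a)
  "vivineka" → 8 new (v, i, v, i, n, e, k, a)
  "viropami" → prefix "vi" already present; 6 new (r, o, p, a, m, i)
  "vilinpa" → prefix "vi" already present; 5 new (l, i, n, p, a)
  "vitane" → prefix "vi" already present; 4 new (t, a, n, e)
  "dorneta" → 7 new (d, o, r, n, e, t, a)
  "vimorde" → prefix "vi" already present; 5 new (m, o, r, d, e)
  "virun" → prefix "vir" already present; 2 new (u, n)
  "tafendorven" → prefix "ta" already present; 9 new (f, e, n, d, o, r, v, e, n)
  "talusar" → prefix "ta" already present; 5 new (l, u, s, a, r)
  "talunemor" → prefix "talu" already present; 5 new (n, e, m, o, r)
  "virobel" → prefix "viro" already present; 3 new (b, e, l)
  "vimibel" → prefix "vim" already present; 4 new (i, b, e, l)
  "bel" → 3 new (b, e, l)
  "taso" → prefix "ta" already present; 2 new (s, o)
  "tanerun" → prefix "ta" already present; 5 new (n, e, r, u, n)
Total nodes = 9 + 8 + 6 + 5 + 4 + 7 + 5 + 2 + 9 + 5 + 5 + 3 + 4 + 3 + 2 + 5 = 82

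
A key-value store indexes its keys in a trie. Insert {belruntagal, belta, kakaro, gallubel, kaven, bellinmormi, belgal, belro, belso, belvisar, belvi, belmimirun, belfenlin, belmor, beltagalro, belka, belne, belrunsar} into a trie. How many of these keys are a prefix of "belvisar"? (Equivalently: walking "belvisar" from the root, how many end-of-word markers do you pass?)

Check each prefix of "belvisar" against the stored set — each match is an end-marker on the path.
Prefixes of the query that are stored words: "belvi", "belvisar"
Count: 2

2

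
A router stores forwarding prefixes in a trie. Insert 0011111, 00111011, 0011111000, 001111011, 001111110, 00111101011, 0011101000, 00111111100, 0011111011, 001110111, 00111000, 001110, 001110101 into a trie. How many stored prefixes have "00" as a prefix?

Filter for entries beginning with "00":
Words under "00": 001110, 00111000, 0011101000, 001110101, 00111011, 001110111, 00111101011, 001111011, 0011111, 0011111000, 0011111011, 001111110, 00111111100
Count: 13

13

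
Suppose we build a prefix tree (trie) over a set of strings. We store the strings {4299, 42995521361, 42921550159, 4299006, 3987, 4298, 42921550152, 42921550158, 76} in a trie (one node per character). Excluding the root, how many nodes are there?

31

Count nodes per top-level branch (shared prefixes stored once):
  '3'-branch (3987): 4 nodes
  '4'-branch (42921550152, 42921550158, 42921550159, 4298, 4299, 4299006, 42995521361): 25 nodes
  '7'-branch (76): 2 nodes
Sum: 31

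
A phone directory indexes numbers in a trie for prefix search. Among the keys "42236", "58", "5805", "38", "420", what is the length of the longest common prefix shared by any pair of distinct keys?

2

The deepest shared node is where two words last agree before diverging.
e.g. "420" and "42236" share the prefix "42" of length 2; no pair shares a longer one.
Longest shared-prefix length: 2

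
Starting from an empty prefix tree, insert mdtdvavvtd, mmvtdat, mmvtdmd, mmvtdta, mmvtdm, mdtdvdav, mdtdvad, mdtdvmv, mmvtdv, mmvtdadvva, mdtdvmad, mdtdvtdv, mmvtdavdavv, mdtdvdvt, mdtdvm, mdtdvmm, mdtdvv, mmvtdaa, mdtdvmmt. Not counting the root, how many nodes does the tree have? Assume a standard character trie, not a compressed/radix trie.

47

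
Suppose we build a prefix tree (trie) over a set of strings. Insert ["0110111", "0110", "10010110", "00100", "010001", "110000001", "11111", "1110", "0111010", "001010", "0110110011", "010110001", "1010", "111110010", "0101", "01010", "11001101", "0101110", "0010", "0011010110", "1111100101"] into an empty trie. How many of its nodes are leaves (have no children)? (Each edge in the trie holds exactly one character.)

16

A leaf is a node with no children — equivalently, the end of a word that is not a proper prefix of any other stored word.
Those words: "00100", "001010", "0011010110", "010001", "01010", "010110001", "0101110", "0110110011", "0110111", "0111010", "10010110", "1010", "110000001", "11001101", "1110", "1111100101"
Leaf count: 16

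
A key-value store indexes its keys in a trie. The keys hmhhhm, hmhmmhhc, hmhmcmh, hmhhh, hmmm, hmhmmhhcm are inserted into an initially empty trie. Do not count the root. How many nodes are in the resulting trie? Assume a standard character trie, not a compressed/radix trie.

Trie structure (* marks end of a word):
(root)
└─ h
   └─ m
      ├─ h
      │  ├─ h
      │  │  └─ h *
      │  │     └─ m *
      │  └─ m
      │     ├─ c
      │     │  └─ m
      │     │     └─ h *
      │     └─ m
      │        └─ h
      │           └─ h
      │              └─ c *
      │                 └─ m *
      └─ m
         └─ m *
Counting every labelled node above: 17.

17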